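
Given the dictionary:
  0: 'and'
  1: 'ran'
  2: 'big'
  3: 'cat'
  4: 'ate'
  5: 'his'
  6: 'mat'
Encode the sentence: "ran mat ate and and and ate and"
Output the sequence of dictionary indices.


Look up each word in the dictionary:
  'ran' -> 1
  'mat' -> 6
  'ate' -> 4
  'and' -> 0
  'and' -> 0
  'and' -> 0
  'ate' -> 4
  'and' -> 0

Encoded: [1, 6, 4, 0, 0, 0, 4, 0]


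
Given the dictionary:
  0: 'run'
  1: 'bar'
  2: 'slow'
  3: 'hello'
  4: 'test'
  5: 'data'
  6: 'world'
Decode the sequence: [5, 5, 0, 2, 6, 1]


Look up each index in the dictionary:
  5 -> 'data'
  5 -> 'data'
  0 -> 'run'
  2 -> 'slow'
  6 -> 'world'
  1 -> 'bar'

Decoded: "data data run slow world bar"


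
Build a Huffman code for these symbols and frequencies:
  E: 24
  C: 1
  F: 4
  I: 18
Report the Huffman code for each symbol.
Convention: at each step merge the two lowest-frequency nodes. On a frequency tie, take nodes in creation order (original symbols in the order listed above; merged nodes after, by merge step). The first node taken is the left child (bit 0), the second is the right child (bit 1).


Huffman tree construction:
Step 1: Merge C(1) + F(4) = 5
Step 2: Merge (C+F)(5) + I(18) = 23
Step 3: Merge ((C+F)+I)(23) + E(24) = 47
Read each symbol's code off the tree from the root (left child = 0, right child = 1).

Codes:
  E: 1 (length 1)
  C: 000 (length 3)
  F: 001 (length 3)
  I: 01 (length 2)
Average code length: 75/47 = 1.5957 bits/symbol


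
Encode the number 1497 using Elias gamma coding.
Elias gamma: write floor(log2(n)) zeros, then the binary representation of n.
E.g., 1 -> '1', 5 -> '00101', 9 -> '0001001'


num_bits = floor(log2(1497)) + 1 = 11
leading_zeros = num_bits - 1 = 10
binary(1497) = 10111011001

Elias gamma(1497) = '0000000000' + '10111011001' = 000000000010111011001 (21 bits)


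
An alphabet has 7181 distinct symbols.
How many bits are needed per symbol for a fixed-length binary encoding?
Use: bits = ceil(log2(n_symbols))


log2(7181) = 12.81
Bracket: 2^12 = 4096 < 7181 <= 2^13 = 8192
So ceil(log2(7181)) = 13

bits = ceil(log2(7181)) = ceil(12.81) = 13 bits


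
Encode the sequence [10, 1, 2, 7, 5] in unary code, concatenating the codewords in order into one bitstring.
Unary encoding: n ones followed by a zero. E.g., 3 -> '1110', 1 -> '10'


Encode each number as n ones followed by a terminating 0:
  10 -> 11111111110 (11 bits)
  1 -> 10 (2 bits)
  2 -> 110 (3 bits)
  7 -> 11111110 (8 bits)
  5 -> 111110 (6 bits)
Total length = 11 + 2 + 3 + 8 + 6 = 30 bits.

Unary([10, 1, 2, 7, 5]) = 111111111101011011111110111110 (30 bits)


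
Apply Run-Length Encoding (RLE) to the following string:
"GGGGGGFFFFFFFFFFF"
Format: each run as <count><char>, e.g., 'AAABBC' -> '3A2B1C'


Scanning runs left to right:
  i=0: run of 'G' x 6 -> '6G'
  i=6: run of 'F' x 11 -> '11F'

RLE = 6G11F


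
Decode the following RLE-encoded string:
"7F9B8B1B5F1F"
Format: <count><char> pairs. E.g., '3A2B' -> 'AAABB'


Expanding each <count><char> pair:
  7F -> 'FFFFFFF'
  9B -> 'BBBBBBBBB'
  8B -> 'BBBBBBBB'
  1B -> 'B'
  5F -> 'FFFFF'
  1F -> 'F'

Decoded = FFFFFFFBBBBBBBBBBBBBBBBBBFFFFFF


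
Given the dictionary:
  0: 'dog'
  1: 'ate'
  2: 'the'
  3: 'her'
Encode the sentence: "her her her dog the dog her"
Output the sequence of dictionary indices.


Look up each word in the dictionary:
  'her' -> 3
  'her' -> 3
  'her' -> 3
  'dog' -> 0
  'the' -> 2
  'dog' -> 0
  'her' -> 3

Encoded: [3, 3, 3, 0, 2, 0, 3]


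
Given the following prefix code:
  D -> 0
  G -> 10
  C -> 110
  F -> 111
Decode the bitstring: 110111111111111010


Decoding step by step:
Bits 110 -> C
Bits 111 -> F
Bits 111 -> F
Bits 111 -> F
Bits 111 -> F
Bits 0 -> D
Bits 10 -> G


Decoded message: CFFFFDG


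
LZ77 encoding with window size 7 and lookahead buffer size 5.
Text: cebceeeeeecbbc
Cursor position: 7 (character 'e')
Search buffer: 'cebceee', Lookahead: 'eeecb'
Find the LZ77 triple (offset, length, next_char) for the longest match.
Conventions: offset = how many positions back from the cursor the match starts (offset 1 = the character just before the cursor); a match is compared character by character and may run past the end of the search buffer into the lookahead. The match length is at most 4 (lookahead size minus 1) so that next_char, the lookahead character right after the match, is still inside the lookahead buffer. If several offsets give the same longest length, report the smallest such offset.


Try each offset into the search buffer:
  offset=1 (pos 6, char 'e'): match length 3
  offset=2 (pos 5, char 'e'): match length 3
  offset=3 (pos 4, char 'e'): match length 3
  offset=4 (pos 3, char 'c'): match length 0
  offset=5 (pos 2, char 'b'): match length 0
  offset=6 (pos 1, char 'e'): match length 1
  offset=7 (pos 0, char 'c'): match length 0
Longest match has length 3, found at offsets 1, 2, 3; take the smallest, offset 1.
next_char = character at position 7 + 3 = 10 -> 'c'

Best match: offset=1, length=3 (matching 'eee' starting at position 6)
LZ77 triple: (1, 3, 'c')


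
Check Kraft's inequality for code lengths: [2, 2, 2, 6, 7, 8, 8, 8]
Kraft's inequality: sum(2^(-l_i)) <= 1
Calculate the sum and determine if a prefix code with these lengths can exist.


Sum = 2^(-2) + 2^(-2) + 2^(-2) + 2^(-6) + 2^(-7) + 2^(-8) + 2^(-8) + 2^(-8)
    = 0.25 + 0.25 + 0.25 + 0.015625 + 0.0078125 + 0.00390625 + 0.00390625 + 0.00390625
    = 201/256 = 0.78515625
Since 0.78515625 <= 1, Kraft's inequality IS satisfied.
A prefix code with these lengths CAN exist.

Kraft sum = 0.78515625. Satisfied.


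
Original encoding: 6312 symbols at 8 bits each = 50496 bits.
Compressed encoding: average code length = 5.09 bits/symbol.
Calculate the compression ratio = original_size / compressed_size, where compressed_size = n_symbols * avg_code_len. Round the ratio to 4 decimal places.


original_size = n_symbols * orig_bits = 6312 * 8 = 50496 bits
compressed_size = n_symbols * avg_code_len = 6312 * 5.09 = 32128.08 bits
ratio = original_size / compressed_size = 50496 / 32128.08 = 1.5717

Compression ratio = 1.5717


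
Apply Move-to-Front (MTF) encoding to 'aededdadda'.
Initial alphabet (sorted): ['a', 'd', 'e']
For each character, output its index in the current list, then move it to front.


MTF encoding:
'a': index 0 in ['a', 'd', 'e'] -> ['a', 'd', 'e']
'e': index 2 in ['a', 'd', 'e'] -> ['e', 'a', 'd']
'd': index 2 in ['e', 'a', 'd'] -> ['d', 'e', 'a']
'e': index 1 in ['d', 'e', 'a'] -> ['e', 'd', 'a']
'd': index 1 in ['e', 'd', 'a'] -> ['d', 'e', 'a']
'd': index 0 in ['d', 'e', 'a'] -> ['d', 'e', 'a']
'a': index 2 in ['d', 'e', 'a'] -> ['a', 'd', 'e']
'd': index 1 in ['a', 'd', 'e'] -> ['d', 'a', 'e']
'd': index 0 in ['d', 'a', 'e'] -> ['d', 'a', 'e']
'a': index 1 in ['d', 'a', 'e'] -> ['a', 'd', 'e']


Output: [0, 2, 2, 1, 1, 0, 2, 1, 0, 1]


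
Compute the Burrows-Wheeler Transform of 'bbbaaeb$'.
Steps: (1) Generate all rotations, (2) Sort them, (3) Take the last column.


Rotations (sorted):
  0: $bbbaaeb -> last char: b
  1: aaeb$bbb -> last char: b
  2: aeb$bbba -> last char: a
  3: b$bbbaae -> last char: e
  4: baaeb$bb -> last char: b
  5: bbaaeb$b -> last char: b
  6: bbbaaeb$ -> last char: $
  7: eb$bbbaa -> last char: a


BWT = bbaebb$a


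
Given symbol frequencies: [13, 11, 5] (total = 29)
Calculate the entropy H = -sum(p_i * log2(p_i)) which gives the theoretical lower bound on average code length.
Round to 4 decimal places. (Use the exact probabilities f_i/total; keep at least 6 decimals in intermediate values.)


Per-symbol terms -p_i * log2(p_i) with p_i = f_i/29:
  p = 13/29 = 0.448276: log2(p) = -1.157541, -p*log2(p) = 0.518898
  p = 11/29 = 0.379310: log2(p) = -1.398549, -p*log2(p) = 0.530484
  p = 5/29 = 0.172414: log2(p) = -2.536053, -p*log2(p) = 0.437251
H = 0.518898 + 0.530484 + 0.437251 = 1.486633

H = 1.4866 bits/symbol


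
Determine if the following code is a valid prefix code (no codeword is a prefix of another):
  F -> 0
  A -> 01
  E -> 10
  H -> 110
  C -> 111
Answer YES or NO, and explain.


Checking each pair (does one codeword prefix another?):
  F='0' vs A='01': prefix -- VIOLATION

NO -- this is NOT a valid prefix code. F (0) is a prefix of A (01).


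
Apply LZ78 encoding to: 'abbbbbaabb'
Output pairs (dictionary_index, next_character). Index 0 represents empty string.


LZ78 encoding steps:
Dictionary: {0: ''}
Step 1: w='' (idx 0), next='a' -> output (0, 'a'), add 'a' as idx 1
Step 2: w='' (idx 0), next='b' -> output (0, 'b'), add 'b' as idx 2
Step 3: w='b' (idx 2), next='b' -> output (2, 'b'), add 'bb' as idx 3
Step 4: w='bb' (idx 3), next='a' -> output (3, 'a'), add 'bba' as idx 4
Step 5: w='a' (idx 1), next='b' -> output (1, 'b'), add 'ab' as idx 5
Step 6: w='b' (idx 2), end of input -> output (2, '')


Encoded: [(0, 'a'), (0, 'b'), (2, 'b'), (3, 'a'), (1, 'b'), (2, '')]


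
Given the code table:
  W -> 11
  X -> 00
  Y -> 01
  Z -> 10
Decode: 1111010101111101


Decoding:
11 -> W
11 -> W
01 -> Y
01 -> Y
01 -> Y
11 -> W
11 -> W
01 -> Y


Result: WWYYYWWY


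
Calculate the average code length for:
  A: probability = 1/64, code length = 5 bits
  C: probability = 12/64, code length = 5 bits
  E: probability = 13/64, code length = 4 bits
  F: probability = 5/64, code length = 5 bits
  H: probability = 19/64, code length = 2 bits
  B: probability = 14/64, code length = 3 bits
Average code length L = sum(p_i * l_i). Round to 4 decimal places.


Weighted contributions p_i * l_i:
  A: (1/64) * 5 = 5/64
  C: (12/64) * 5 = 60/64
  E: (13/64) * 4 = 52/64
  F: (5/64) * 5 = 25/64
  H: (19/64) * 2 = 38/64
  B: (14/64) * 3 = 42/64
Sum = (5 + 60 + 52 + 25 + 38 + 42)/64 = 222/64

L = 222/64 = 3.4688 bits/symbol


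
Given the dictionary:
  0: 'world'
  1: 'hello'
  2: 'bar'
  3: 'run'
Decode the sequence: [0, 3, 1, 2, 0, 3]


Look up each index in the dictionary:
  0 -> 'world'
  3 -> 'run'
  1 -> 'hello'
  2 -> 'bar'
  0 -> 'world'
  3 -> 'run'

Decoded: "world run hello bar world run"


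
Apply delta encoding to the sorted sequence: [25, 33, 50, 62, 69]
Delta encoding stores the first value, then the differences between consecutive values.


First value: 25
Deltas:
  33 - 25 = 8
  50 - 33 = 17
  62 - 50 = 12
  69 - 62 = 7


Delta encoded: [25, 8, 17, 12, 7]


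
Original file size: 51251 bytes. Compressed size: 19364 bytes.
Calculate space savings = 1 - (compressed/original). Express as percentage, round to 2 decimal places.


ratio = compressed/original = 19364/51251 = 0.377827
savings = 1 - ratio = 1 - 0.377827 = 0.622173
as a percentage: 0.622173 * 100 = 62.22%

Space savings = 1 - 19364/51251 = 62.22%


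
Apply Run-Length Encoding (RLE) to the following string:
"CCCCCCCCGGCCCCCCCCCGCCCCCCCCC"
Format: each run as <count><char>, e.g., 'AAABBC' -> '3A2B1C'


Scanning runs left to right:
  i=0: run of 'C' x 8 -> '8C'
  i=8: run of 'G' x 2 -> '2G'
  i=10: run of 'C' x 9 -> '9C'
  i=19: run of 'G' x 1 -> '1G'
  i=20: run of 'C' x 9 -> '9C'

RLE = 8C2G9C1G9C


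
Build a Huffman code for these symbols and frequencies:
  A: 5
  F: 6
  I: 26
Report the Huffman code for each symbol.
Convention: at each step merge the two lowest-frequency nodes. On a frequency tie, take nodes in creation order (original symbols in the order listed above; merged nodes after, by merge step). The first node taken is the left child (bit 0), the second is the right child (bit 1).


Huffman tree construction:
Step 1: Merge A(5) + F(6) = 11
Step 2: Merge (A+F)(11) + I(26) = 37
Read each symbol's code off the tree from the root (left child = 0, right child = 1).

Codes:
  A: 00 (length 2)
  F: 01 (length 2)
  I: 1 (length 1)
Average code length: 48/37 = 1.2973 bits/symbol


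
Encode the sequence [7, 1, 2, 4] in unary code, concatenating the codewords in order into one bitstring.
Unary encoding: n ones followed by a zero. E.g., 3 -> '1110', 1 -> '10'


Encode each number as n ones followed by a terminating 0:
  7 -> 11111110 (8 bits)
  1 -> 10 (2 bits)
  2 -> 110 (3 bits)
  4 -> 11110 (5 bits)
Total length = 8 + 2 + 3 + 5 = 18 bits.

Unary([7, 1, 2, 4]) = 111111101011011110 (18 bits)


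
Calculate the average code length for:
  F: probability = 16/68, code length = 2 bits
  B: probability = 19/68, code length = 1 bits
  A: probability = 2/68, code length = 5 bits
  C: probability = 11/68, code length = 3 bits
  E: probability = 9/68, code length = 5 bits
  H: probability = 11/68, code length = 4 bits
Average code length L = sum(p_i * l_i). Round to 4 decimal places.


Weighted contributions p_i * l_i:
  F: (16/68) * 2 = 32/68
  B: (19/68) * 1 = 19/68
  A: (2/68) * 5 = 10/68
  C: (11/68) * 3 = 33/68
  E: (9/68) * 5 = 45/68
  H: (11/68) * 4 = 44/68
Sum = (32 + 19 + 10 + 33 + 45 + 44)/68 = 183/68

L = 183/68 = 2.6912 bits/symbol


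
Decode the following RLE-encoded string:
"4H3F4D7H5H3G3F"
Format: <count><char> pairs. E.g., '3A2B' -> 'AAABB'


Expanding each <count><char> pair:
  4H -> 'HHHH'
  3F -> 'FFF'
  4D -> 'DDDD'
  7H -> 'HHHHHHH'
  5H -> 'HHHHH'
  3G -> 'GGG'
  3F -> 'FFF'

Decoded = HHHHFFFDDDDHHHHHHHHHHHHGGGFFF


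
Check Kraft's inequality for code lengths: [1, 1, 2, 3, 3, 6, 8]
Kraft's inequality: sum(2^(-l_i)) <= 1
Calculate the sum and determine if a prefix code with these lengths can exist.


Sum = 2^(-1) + 2^(-1) + 2^(-2) + 2^(-3) + 2^(-3) + 2^(-6) + 2^(-8)
    = 0.5 + 0.5 + 0.25 + 0.125 + 0.125 + 0.015625 + 0.00390625
    = 389/256 = 1.51953125
Since 1.51953125 > 1, Kraft's inequality is NOT satisfied.
A prefix code with these lengths CANNOT exist.

Kraft sum = 1.51953125. Not satisfied.


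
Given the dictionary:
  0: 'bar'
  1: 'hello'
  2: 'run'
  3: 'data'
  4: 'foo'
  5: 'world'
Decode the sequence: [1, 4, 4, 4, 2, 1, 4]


Look up each index in the dictionary:
  1 -> 'hello'
  4 -> 'foo'
  4 -> 'foo'
  4 -> 'foo'
  2 -> 'run'
  1 -> 'hello'
  4 -> 'foo'

Decoded: "hello foo foo foo run hello foo"


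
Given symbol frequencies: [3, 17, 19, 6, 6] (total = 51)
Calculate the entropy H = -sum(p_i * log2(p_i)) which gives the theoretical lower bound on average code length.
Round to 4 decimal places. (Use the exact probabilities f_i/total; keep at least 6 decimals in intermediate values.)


Per-symbol terms -p_i * log2(p_i) with p_i = f_i/51:
  p = 3/51 = 0.058824: log2(p) = -4.087463, -p*log2(p) = 0.240439
  p = 17/51 = 0.333333: log2(p) = -1.584963, -p*log2(p) = 0.528321
  p = 19/51 = 0.372549: log2(p) = -1.424498, -p*log2(p) = 0.530695
  p = 6/51 = 0.117647: log2(p) = -3.087463, -p*log2(p) = 0.363231
  p = 6/51 = 0.117647: log2(p) = -3.087463, -p*log2(p) = 0.363231
H = 0.240439 + 0.528321 + 0.530695 + 0.363231 + 0.363231 = 2.025917

H = 2.0259 bits/symbol


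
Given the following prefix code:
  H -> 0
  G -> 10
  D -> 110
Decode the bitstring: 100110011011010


Decoding step by step:
Bits 10 -> G
Bits 0 -> H
Bits 110 -> D
Bits 0 -> H
Bits 110 -> D
Bits 110 -> D
Bits 10 -> G


Decoded message: GHDHDDG


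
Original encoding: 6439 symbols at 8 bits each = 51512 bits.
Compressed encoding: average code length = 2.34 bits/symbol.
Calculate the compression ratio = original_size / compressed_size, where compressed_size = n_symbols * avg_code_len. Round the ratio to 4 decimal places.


original_size = n_symbols * orig_bits = 6439 * 8 = 51512 bits
compressed_size = n_symbols * avg_code_len = 6439 * 2.34 = 15067.26 bits
ratio = original_size / compressed_size = 51512 / 15067.26 = 3.4188

Compression ratio = 3.4188


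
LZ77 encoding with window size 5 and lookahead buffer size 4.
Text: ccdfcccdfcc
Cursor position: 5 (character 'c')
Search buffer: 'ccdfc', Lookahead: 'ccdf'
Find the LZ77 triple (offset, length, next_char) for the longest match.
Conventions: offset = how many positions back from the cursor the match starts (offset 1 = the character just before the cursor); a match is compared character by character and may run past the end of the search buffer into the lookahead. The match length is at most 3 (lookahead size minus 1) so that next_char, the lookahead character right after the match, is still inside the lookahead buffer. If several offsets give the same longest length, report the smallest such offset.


Try each offset into the search buffer:
  offset=1 (pos 4, char 'c'): match length 2
  offset=2 (pos 3, char 'f'): match length 0
  offset=3 (pos 2, char 'd'): match length 0
  offset=4 (pos 1, char 'c'): match length 1
  offset=5 (pos 0, char 'c'): match length 3
Longest match has length 3 at offset 5.
next_char = character at position 5 + 3 = 8 -> 'f'

Best match: offset=5, length=3 (matching 'ccd' starting at position 0)
LZ77 triple: (5, 3, 'f')


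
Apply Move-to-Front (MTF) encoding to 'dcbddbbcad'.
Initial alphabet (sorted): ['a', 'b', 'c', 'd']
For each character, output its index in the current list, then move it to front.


MTF encoding:
'd': index 3 in ['a', 'b', 'c', 'd'] -> ['d', 'a', 'b', 'c']
'c': index 3 in ['d', 'a', 'b', 'c'] -> ['c', 'd', 'a', 'b']
'b': index 3 in ['c', 'd', 'a', 'b'] -> ['b', 'c', 'd', 'a']
'd': index 2 in ['b', 'c', 'd', 'a'] -> ['d', 'b', 'c', 'a']
'd': index 0 in ['d', 'b', 'c', 'a'] -> ['d', 'b', 'c', 'a']
'b': index 1 in ['d', 'b', 'c', 'a'] -> ['b', 'd', 'c', 'a']
'b': index 0 in ['b', 'd', 'c', 'a'] -> ['b', 'd', 'c', 'a']
'c': index 2 in ['b', 'd', 'c', 'a'] -> ['c', 'b', 'd', 'a']
'a': index 3 in ['c', 'b', 'd', 'a'] -> ['a', 'c', 'b', 'd']
'd': index 3 in ['a', 'c', 'b', 'd'] -> ['d', 'a', 'c', 'b']


Output: [3, 3, 3, 2, 0, 1, 0, 2, 3, 3]


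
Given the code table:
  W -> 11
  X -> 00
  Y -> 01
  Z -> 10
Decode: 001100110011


Decoding:
00 -> X
11 -> W
00 -> X
11 -> W
00 -> X
11 -> W


Result: XWXWXW


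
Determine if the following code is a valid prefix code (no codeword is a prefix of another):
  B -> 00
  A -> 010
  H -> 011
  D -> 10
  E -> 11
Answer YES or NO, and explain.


Checking each pair (does one codeword prefix another?):
  B='00' vs A='010': no prefix
  B='00' vs H='011': no prefix
  B='00' vs D='10': no prefix
  B='00' vs E='11': no prefix
  A='010' vs B='00': no prefix
  A='010' vs H='011': no prefix
  A='010' vs D='10': no prefix
  A='010' vs E='11': no prefix
  H='011' vs B='00': no prefix
  H='011' vs A='010': no prefix
  H='011' vs D='10': no prefix
  H='011' vs E='11': no prefix
  D='10' vs B='00': no prefix
  D='10' vs A='010': no prefix
  D='10' vs H='011': no prefix
  D='10' vs E='11': no prefix
  E='11' vs B='00': no prefix
  E='11' vs A='010': no prefix
  E='11' vs H='011': no prefix
  E='11' vs D='10': no prefix
No violation found over all pairs.

YES -- this is a valid prefix code. No codeword is a prefix of any other codeword.


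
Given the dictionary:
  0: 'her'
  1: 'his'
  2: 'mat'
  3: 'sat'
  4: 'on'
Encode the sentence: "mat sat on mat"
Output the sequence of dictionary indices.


Look up each word in the dictionary:
  'mat' -> 2
  'sat' -> 3
  'on' -> 4
  'mat' -> 2

Encoded: [2, 3, 4, 2]


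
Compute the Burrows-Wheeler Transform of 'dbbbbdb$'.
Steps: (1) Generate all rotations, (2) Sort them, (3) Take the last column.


Rotations (sorted):
  0: $dbbbbdb -> last char: b
  1: b$dbbbbd -> last char: d
  2: bbbbdb$d -> last char: d
  3: bbbdb$db -> last char: b
  4: bbdb$dbb -> last char: b
  5: bdb$dbbb -> last char: b
  6: db$dbbbb -> last char: b
  7: dbbbbdb$ -> last char: $


BWT = bddbbbb$


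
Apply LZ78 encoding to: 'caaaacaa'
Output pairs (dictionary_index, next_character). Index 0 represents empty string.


LZ78 encoding steps:
Dictionary: {0: ''}
Step 1: w='' (idx 0), next='c' -> output (0, 'c'), add 'c' as idx 1
Step 2: w='' (idx 0), next='a' -> output (0, 'a'), add 'a' as idx 2
Step 3: w='a' (idx 2), next='a' -> output (2, 'a'), add 'aa' as idx 3
Step 4: w='a' (idx 2), next='c' -> output (2, 'c'), add 'ac' as idx 4
Step 5: w='aa' (idx 3), end of input -> output (3, '')


Encoded: [(0, 'c'), (0, 'a'), (2, 'a'), (2, 'c'), (3, '')]


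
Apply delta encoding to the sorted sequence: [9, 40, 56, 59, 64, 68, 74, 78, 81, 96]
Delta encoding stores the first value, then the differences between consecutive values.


First value: 9
Deltas:
  40 - 9 = 31
  56 - 40 = 16
  59 - 56 = 3
  64 - 59 = 5
  68 - 64 = 4
  74 - 68 = 6
  78 - 74 = 4
  81 - 78 = 3
  96 - 81 = 15


Delta encoded: [9, 31, 16, 3, 5, 4, 6, 4, 3, 15]


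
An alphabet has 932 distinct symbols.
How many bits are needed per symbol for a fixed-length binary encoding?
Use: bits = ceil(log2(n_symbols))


log2(932) = 9.8642
Bracket: 2^9 = 512 < 932 <= 2^10 = 1024
So ceil(log2(932)) = 10

bits = ceil(log2(932)) = ceil(9.8642) = 10 bits


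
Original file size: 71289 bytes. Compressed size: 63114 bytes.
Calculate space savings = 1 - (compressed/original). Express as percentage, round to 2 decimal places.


ratio = compressed/original = 63114/71289 = 0.885326
savings = 1 - ratio = 1 - 0.885326 = 0.114674
as a percentage: 0.114674 * 100 = 11.47%

Space savings = 1 - 63114/71289 = 11.47%


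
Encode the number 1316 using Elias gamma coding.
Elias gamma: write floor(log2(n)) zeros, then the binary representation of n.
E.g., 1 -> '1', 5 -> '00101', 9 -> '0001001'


num_bits = floor(log2(1316)) + 1 = 11
leading_zeros = num_bits - 1 = 10
binary(1316) = 10100100100

Elias gamma(1316) = '0000000000' + '10100100100' = 000000000010100100100 (21 bits)


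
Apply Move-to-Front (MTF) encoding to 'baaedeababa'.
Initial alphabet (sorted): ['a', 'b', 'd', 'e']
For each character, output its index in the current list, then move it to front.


MTF encoding:
'b': index 1 in ['a', 'b', 'd', 'e'] -> ['b', 'a', 'd', 'e']
'a': index 1 in ['b', 'a', 'd', 'e'] -> ['a', 'b', 'd', 'e']
'a': index 0 in ['a', 'b', 'd', 'e'] -> ['a', 'b', 'd', 'e']
'e': index 3 in ['a', 'b', 'd', 'e'] -> ['e', 'a', 'b', 'd']
'd': index 3 in ['e', 'a', 'b', 'd'] -> ['d', 'e', 'a', 'b']
'e': index 1 in ['d', 'e', 'a', 'b'] -> ['e', 'd', 'a', 'b']
'a': index 2 in ['e', 'd', 'a', 'b'] -> ['a', 'e', 'd', 'b']
'b': index 3 in ['a', 'e', 'd', 'b'] -> ['b', 'a', 'e', 'd']
'a': index 1 in ['b', 'a', 'e', 'd'] -> ['a', 'b', 'e', 'd']
'b': index 1 in ['a', 'b', 'e', 'd'] -> ['b', 'a', 'e', 'd']
'a': index 1 in ['b', 'a', 'e', 'd'] -> ['a', 'b', 'e', 'd']


Output: [1, 1, 0, 3, 3, 1, 2, 3, 1, 1, 1]


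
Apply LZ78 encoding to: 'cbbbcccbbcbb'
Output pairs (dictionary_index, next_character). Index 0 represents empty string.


LZ78 encoding steps:
Dictionary: {0: ''}
Step 1: w='' (idx 0), next='c' -> output (0, 'c'), add 'c' as idx 1
Step 2: w='' (idx 0), next='b' -> output (0, 'b'), add 'b' as idx 2
Step 3: w='b' (idx 2), next='b' -> output (2, 'b'), add 'bb' as idx 3
Step 4: w='c' (idx 1), next='c' -> output (1, 'c'), add 'cc' as idx 4
Step 5: w='c' (idx 1), next='b' -> output (1, 'b'), add 'cb' as idx 5
Step 6: w='b' (idx 2), next='c' -> output (2, 'c'), add 'bc' as idx 6
Step 7: w='bb' (idx 3), end of input -> output (3, '')


Encoded: [(0, 'c'), (0, 'b'), (2, 'b'), (1, 'c'), (1, 'b'), (2, 'c'), (3, '')]


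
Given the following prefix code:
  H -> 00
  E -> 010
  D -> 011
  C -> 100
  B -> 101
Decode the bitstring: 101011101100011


Decoding step by step:
Bits 101 -> B
Bits 011 -> D
Bits 101 -> B
Bits 100 -> C
Bits 011 -> D


Decoded message: BDBCD


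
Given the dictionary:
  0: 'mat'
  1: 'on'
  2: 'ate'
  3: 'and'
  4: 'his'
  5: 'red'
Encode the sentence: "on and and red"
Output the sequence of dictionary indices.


Look up each word in the dictionary:
  'on' -> 1
  'and' -> 3
  'and' -> 3
  'red' -> 5

Encoded: [1, 3, 3, 5]


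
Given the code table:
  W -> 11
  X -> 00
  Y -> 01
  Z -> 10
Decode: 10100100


Decoding:
10 -> Z
10 -> Z
01 -> Y
00 -> X


Result: ZZYX


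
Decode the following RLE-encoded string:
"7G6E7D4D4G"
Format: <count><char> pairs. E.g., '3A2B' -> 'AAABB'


Expanding each <count><char> pair:
  7G -> 'GGGGGGG'
  6E -> 'EEEEEE'
  7D -> 'DDDDDDD'
  4D -> 'DDDD'
  4G -> 'GGGG'

Decoded = GGGGGGGEEEEEEDDDDDDDDDDDGGGG


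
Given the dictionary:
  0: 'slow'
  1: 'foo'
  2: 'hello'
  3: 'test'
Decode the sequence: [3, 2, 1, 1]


Look up each index in the dictionary:
  3 -> 'test'
  2 -> 'hello'
  1 -> 'foo'
  1 -> 'foo'

Decoded: "test hello foo foo"


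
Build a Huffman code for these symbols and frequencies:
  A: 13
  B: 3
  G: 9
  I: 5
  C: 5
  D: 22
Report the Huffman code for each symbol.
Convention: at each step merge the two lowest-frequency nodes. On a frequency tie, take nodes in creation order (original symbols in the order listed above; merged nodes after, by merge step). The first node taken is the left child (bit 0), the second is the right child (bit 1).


Huffman tree construction:
Step 1: Merge B(3) + I(5) = 8
Step 2: Merge C(5) + (B+I)(8) = 13
Step 3: Merge G(9) + A(13) = 22
Step 4: Merge (C+(B+I))(13) + D(22) = 35
Step 5: Merge (G+A)(22) + ((C+(B+I))+D)(35) = 57
Read each symbol's code off the tree from the root (left child = 0, right child = 1).

Codes:
  A: 01 (length 2)
  B: 1010 (length 4)
  G: 00 (length 2)
  I: 1011 (length 4)
  C: 100 (length 3)
  D: 11 (length 2)
Average code length: 135/57 = 2.3684 bits/symbol


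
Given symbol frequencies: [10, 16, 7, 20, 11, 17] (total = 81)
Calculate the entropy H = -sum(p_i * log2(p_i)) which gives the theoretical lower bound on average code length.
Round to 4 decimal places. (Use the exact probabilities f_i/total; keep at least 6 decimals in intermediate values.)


Per-symbol terms -p_i * log2(p_i) with p_i = f_i/81:
  p = 10/81 = 0.123457: log2(p) = -3.017922, -p*log2(p) = 0.372583
  p = 16/81 = 0.197531: log2(p) = -2.339850, -p*log2(p) = 0.462193
  p = 7/81 = 0.086420: log2(p) = -3.532495, -p*log2(p) = 0.305277
  p = 20/81 = 0.246914: log2(p) = -2.017922, -p*log2(p) = 0.498252
  p = 11/81 = 0.135802: log2(p) = -2.880418, -p*log2(p) = 0.391168
  p = 17/81 = 0.209877: log2(p) = -2.252387, -p*log2(p) = 0.472723
H = 0.372583 + 0.462193 + 0.305277 + 0.498252 + 0.391168 + 0.472723 = 2.502196

H = 2.5022 bits/symbol


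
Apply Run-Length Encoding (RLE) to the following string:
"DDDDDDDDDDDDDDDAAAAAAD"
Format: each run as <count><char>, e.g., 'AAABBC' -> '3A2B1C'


Scanning runs left to right:
  i=0: run of 'D' x 15 -> '15D'
  i=15: run of 'A' x 6 -> '6A'
  i=21: run of 'D' x 1 -> '1D'

RLE = 15D6A1D


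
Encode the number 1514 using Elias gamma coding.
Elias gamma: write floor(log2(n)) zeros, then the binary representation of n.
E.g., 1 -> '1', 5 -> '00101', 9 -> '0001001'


num_bits = floor(log2(1514)) + 1 = 11
leading_zeros = num_bits - 1 = 10
binary(1514) = 10111101010

Elias gamma(1514) = '0000000000' + '10111101010' = 000000000010111101010 (21 bits)


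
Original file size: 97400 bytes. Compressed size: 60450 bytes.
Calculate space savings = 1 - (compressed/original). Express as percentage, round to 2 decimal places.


ratio = compressed/original = 60450/97400 = 0.620637
savings = 1 - ratio = 1 - 0.620637 = 0.379363
as a percentage: 0.379363 * 100 = 37.94%

Space savings = 1 - 60450/97400 = 37.94%


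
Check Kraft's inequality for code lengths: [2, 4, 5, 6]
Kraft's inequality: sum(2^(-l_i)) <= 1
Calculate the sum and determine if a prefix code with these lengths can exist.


Sum = 2^(-2) + 2^(-4) + 2^(-5) + 2^(-6)
    = 0.25 + 0.0625 + 0.03125 + 0.015625
    = 23/64 = 0.359375
Since 0.359375 <= 1, Kraft's inequality IS satisfied.
A prefix code with these lengths CAN exist.

Kraft sum = 0.359375. Satisfied.


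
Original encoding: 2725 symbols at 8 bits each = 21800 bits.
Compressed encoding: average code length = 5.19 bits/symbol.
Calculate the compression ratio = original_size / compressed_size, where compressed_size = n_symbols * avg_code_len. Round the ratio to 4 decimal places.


original_size = n_symbols * orig_bits = 2725 * 8 = 21800 bits
compressed_size = n_symbols * avg_code_len = 2725 * 5.19 = 14142.75 bits
ratio = original_size / compressed_size = 21800 / 14142.75 = 1.5414

Compression ratio = 1.5414


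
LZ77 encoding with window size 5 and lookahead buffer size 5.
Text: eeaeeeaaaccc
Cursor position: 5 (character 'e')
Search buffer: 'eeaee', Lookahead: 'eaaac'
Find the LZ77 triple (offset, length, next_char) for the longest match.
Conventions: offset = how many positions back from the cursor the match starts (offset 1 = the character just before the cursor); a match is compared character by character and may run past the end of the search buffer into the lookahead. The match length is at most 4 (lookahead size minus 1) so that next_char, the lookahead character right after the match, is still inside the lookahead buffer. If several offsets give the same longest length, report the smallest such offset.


Try each offset into the search buffer:
  offset=1 (pos 4, char 'e'): match length 1
  offset=2 (pos 3, char 'e'): match length 1
  offset=3 (pos 2, char 'a'): match length 0
  offset=4 (pos 1, char 'e'): match length 2
  offset=5 (pos 0, char 'e'): match length 1
Longest match has length 2 at offset 4.
next_char = character at position 5 + 2 = 7 -> 'a'

Best match: offset=4, length=2 (matching 'ea' starting at position 1)
LZ77 triple: (4, 2, 'a')


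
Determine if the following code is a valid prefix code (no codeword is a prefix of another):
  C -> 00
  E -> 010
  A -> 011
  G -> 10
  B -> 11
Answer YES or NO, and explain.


Checking each pair (does one codeword prefix another?):
  C='00' vs E='010': no prefix
  C='00' vs A='011': no prefix
  C='00' vs G='10': no prefix
  C='00' vs B='11': no prefix
  E='010' vs C='00': no prefix
  E='010' vs A='011': no prefix
  E='010' vs G='10': no prefix
  E='010' vs B='11': no prefix
  A='011' vs C='00': no prefix
  A='011' vs E='010': no prefix
  A='011' vs G='10': no prefix
  A='011' vs B='11': no prefix
  G='10' vs C='00': no prefix
  G='10' vs E='010': no prefix
  G='10' vs A='011': no prefix
  G='10' vs B='11': no prefix
  B='11' vs C='00': no prefix
  B='11' vs E='010': no prefix
  B='11' vs A='011': no prefix
  B='11' vs G='10': no prefix
No violation found over all pairs.

YES -- this is a valid prefix code. No codeword is a prefix of any other codeword.


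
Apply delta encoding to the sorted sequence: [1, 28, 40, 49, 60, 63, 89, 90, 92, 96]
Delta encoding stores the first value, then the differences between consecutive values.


First value: 1
Deltas:
  28 - 1 = 27
  40 - 28 = 12
  49 - 40 = 9
  60 - 49 = 11
  63 - 60 = 3
  89 - 63 = 26
  90 - 89 = 1
  92 - 90 = 2
  96 - 92 = 4


Delta encoded: [1, 27, 12, 9, 11, 3, 26, 1, 2, 4]


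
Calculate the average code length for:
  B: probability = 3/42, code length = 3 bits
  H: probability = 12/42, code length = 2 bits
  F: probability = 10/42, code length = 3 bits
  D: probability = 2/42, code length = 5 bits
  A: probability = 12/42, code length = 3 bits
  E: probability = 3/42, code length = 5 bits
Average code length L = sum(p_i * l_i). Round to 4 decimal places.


Weighted contributions p_i * l_i:
  B: (3/42) * 3 = 9/42
  H: (12/42) * 2 = 24/42
  F: (10/42) * 3 = 30/42
  D: (2/42) * 5 = 10/42
  A: (12/42) * 3 = 36/42
  E: (3/42) * 5 = 15/42
Sum = (9 + 24 + 30 + 10 + 36 + 15)/42 = 124/42

L = 124/42 = 2.9524 bits/symbol


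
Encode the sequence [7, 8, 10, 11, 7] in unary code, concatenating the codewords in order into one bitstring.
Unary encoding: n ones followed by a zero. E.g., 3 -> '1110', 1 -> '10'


Encode each number as n ones followed by a terminating 0:
  7 -> 11111110 (8 bits)
  8 -> 111111110 (9 bits)
  10 -> 11111111110 (11 bits)
  11 -> 111111111110 (12 bits)
  7 -> 11111110 (8 bits)
Total length = 8 + 9 + 11 + 12 + 8 = 48 bits.

Unary([7, 8, 10, 11, 7]) = 111111101111111101111111111011111111111011111110 (48 bits)


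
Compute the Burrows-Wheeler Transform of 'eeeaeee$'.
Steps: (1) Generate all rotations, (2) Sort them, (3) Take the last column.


Rotations (sorted):
  0: $eeeaeee -> last char: e
  1: aeee$eee -> last char: e
  2: e$eeeaee -> last char: e
  3: eaeee$ee -> last char: e
  4: ee$eeeae -> last char: e
  5: eeaeee$e -> last char: e
  6: eee$eeea -> last char: a
  7: eeeaeee$ -> last char: $


BWT = eeeeeea$


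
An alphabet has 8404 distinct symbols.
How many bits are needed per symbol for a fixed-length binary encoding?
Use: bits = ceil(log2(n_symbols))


log2(8404) = 13.0369
Bracket: 2^13 = 8192 < 8404 <= 2^14 = 16384
So ceil(log2(8404)) = 14

bits = ceil(log2(8404)) = ceil(13.0369) = 14 bits


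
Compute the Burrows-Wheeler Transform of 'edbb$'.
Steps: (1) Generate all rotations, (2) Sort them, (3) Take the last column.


Rotations (sorted):
  0: $edbb -> last char: b
  1: b$edb -> last char: b
  2: bb$ed -> last char: d
  3: dbb$e -> last char: e
  4: edbb$ -> last char: $


BWT = bbde$


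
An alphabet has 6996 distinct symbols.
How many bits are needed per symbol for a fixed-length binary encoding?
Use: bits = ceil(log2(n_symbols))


log2(6996) = 12.7723
Bracket: 2^12 = 4096 < 6996 <= 2^13 = 8192
So ceil(log2(6996)) = 13

bits = ceil(log2(6996)) = ceil(12.7723) = 13 bits


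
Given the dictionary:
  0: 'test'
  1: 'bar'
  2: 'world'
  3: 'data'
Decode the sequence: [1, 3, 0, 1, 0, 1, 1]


Look up each index in the dictionary:
  1 -> 'bar'
  3 -> 'data'
  0 -> 'test'
  1 -> 'bar'
  0 -> 'test'
  1 -> 'bar'
  1 -> 'bar'

Decoded: "bar data test bar test bar bar"


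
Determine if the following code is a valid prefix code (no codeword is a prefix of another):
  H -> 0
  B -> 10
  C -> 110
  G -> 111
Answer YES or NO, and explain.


Checking each pair (does one codeword prefix another?):
  H='0' vs B='10': no prefix
  H='0' vs C='110': no prefix
  H='0' vs G='111': no prefix
  B='10' vs H='0': no prefix
  B='10' vs C='110': no prefix
  B='10' vs G='111': no prefix
  C='110' vs H='0': no prefix
  C='110' vs B='10': no prefix
  C='110' vs G='111': no prefix
  G='111' vs H='0': no prefix
  G='111' vs B='10': no prefix
  G='111' vs C='110': no prefix
No violation found over all pairs.

YES -- this is a valid prefix code. No codeword is a prefix of any other codeword.


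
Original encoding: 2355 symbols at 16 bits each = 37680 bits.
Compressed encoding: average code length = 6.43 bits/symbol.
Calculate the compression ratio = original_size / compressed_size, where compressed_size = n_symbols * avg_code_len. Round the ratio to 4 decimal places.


original_size = n_symbols * orig_bits = 2355 * 16 = 37680 bits
compressed_size = n_symbols * avg_code_len = 2355 * 6.43 = 15142.65 bits
ratio = original_size / compressed_size = 37680 / 15142.65 = 2.4883

Compression ratio = 2.4883


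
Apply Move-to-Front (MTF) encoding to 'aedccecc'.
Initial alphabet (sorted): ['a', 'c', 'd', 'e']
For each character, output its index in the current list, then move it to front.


MTF encoding:
'a': index 0 in ['a', 'c', 'd', 'e'] -> ['a', 'c', 'd', 'e']
'e': index 3 in ['a', 'c', 'd', 'e'] -> ['e', 'a', 'c', 'd']
'd': index 3 in ['e', 'a', 'c', 'd'] -> ['d', 'e', 'a', 'c']
'c': index 3 in ['d', 'e', 'a', 'c'] -> ['c', 'd', 'e', 'a']
'c': index 0 in ['c', 'd', 'e', 'a'] -> ['c', 'd', 'e', 'a']
'e': index 2 in ['c', 'd', 'e', 'a'] -> ['e', 'c', 'd', 'a']
'c': index 1 in ['e', 'c', 'd', 'a'] -> ['c', 'e', 'd', 'a']
'c': index 0 in ['c', 'e', 'd', 'a'] -> ['c', 'e', 'd', 'a']


Output: [0, 3, 3, 3, 0, 2, 1, 0]


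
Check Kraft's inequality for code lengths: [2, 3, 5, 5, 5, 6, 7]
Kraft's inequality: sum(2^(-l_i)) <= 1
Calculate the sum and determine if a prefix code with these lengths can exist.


Sum = 2^(-2) + 2^(-3) + 2^(-5) + 2^(-5) + 2^(-5) + 2^(-6) + 2^(-7)
    = 0.25 + 0.125 + 0.03125 + 0.03125 + 0.03125 + 0.015625 + 0.0078125
    = 63/128 = 0.4921875
Since 0.4921875 <= 1, Kraft's inequality IS satisfied.
A prefix code with these lengths CAN exist.

Kraft sum = 0.4921875. Satisfied.


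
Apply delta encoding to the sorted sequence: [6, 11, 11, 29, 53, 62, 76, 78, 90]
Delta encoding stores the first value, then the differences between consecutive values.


First value: 6
Deltas:
  11 - 6 = 5
  11 - 11 = 0
  29 - 11 = 18
  53 - 29 = 24
  62 - 53 = 9
  76 - 62 = 14
  78 - 76 = 2
  90 - 78 = 12


Delta encoded: [6, 5, 0, 18, 24, 9, 14, 2, 12]


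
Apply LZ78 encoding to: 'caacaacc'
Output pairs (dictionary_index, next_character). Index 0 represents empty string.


LZ78 encoding steps:
Dictionary: {0: ''}
Step 1: w='' (idx 0), next='c' -> output (0, 'c'), add 'c' as idx 1
Step 2: w='' (idx 0), next='a' -> output (0, 'a'), add 'a' as idx 2
Step 3: w='a' (idx 2), next='c' -> output (2, 'c'), add 'ac' as idx 3
Step 4: w='a' (idx 2), next='a' -> output (2, 'a'), add 'aa' as idx 4
Step 5: w='c' (idx 1), next='c' -> output (1, 'c'), add 'cc' as idx 5


Encoded: [(0, 'c'), (0, 'a'), (2, 'c'), (2, 'a'), (1, 'c')]


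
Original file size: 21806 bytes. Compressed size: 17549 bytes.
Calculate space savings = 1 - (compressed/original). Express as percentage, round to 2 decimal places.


ratio = compressed/original = 17549/21806 = 0.804779
savings = 1 - ratio = 1 - 0.804779 = 0.195221
as a percentage: 0.195221 * 100 = 19.52%

Space savings = 1 - 17549/21806 = 19.52%


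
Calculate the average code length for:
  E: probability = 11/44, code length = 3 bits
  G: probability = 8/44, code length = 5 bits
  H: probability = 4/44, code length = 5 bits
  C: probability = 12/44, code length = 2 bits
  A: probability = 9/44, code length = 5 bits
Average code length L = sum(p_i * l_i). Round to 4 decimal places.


Weighted contributions p_i * l_i:
  E: (11/44) * 3 = 33/44
  G: (8/44) * 5 = 40/44
  H: (4/44) * 5 = 20/44
  C: (12/44) * 2 = 24/44
  A: (9/44) * 5 = 45/44
Sum = (33 + 40 + 20 + 24 + 45)/44 = 162/44

L = 162/44 = 3.6818 bits/symbol


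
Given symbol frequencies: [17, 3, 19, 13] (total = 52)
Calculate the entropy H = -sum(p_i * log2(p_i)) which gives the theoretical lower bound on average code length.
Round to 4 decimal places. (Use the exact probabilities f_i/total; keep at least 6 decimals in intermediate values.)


Per-symbol terms -p_i * log2(p_i) with p_i = f_i/52:
  p = 17/52 = 0.326923: log2(p) = -1.612977, -p*log2(p) = 0.527319
  p = 3/52 = 0.057692: log2(p) = -4.115477, -p*log2(p) = 0.237431
  p = 19/52 = 0.365385: log2(p) = -1.452512, -p*log2(p) = 0.530726
  p = 13/52 = 0.250000: log2(p) = -2.000000, -p*log2(p) = 0.500000
H = 0.527319 + 0.237431 + 0.530726 + 0.500000 = 1.795476

H = 1.7955 bits/symbol


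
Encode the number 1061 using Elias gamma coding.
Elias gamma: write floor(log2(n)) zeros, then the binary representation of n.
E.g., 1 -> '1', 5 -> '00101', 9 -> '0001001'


num_bits = floor(log2(1061)) + 1 = 11
leading_zeros = num_bits - 1 = 10
binary(1061) = 10000100101

Elias gamma(1061) = '0000000000' + '10000100101' = 000000000010000100101 (21 bits)


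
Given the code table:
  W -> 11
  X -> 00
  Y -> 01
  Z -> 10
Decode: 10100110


Decoding:
10 -> Z
10 -> Z
01 -> Y
10 -> Z


Result: ZZYZ


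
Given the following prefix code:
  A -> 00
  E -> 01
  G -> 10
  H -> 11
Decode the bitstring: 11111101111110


Decoding step by step:
Bits 11 -> H
Bits 11 -> H
Bits 11 -> H
Bits 01 -> E
Bits 11 -> H
Bits 11 -> H
Bits 10 -> G


Decoded message: HHHEHHG


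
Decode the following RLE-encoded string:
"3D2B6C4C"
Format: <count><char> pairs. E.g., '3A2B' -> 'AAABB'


Expanding each <count><char> pair:
  3D -> 'DDD'
  2B -> 'BB'
  6C -> 'CCCCCC'
  4C -> 'CCCC'

Decoded = DDDBBCCCCCCCCCC


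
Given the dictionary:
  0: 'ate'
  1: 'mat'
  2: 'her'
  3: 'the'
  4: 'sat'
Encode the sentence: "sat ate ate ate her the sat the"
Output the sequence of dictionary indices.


Look up each word in the dictionary:
  'sat' -> 4
  'ate' -> 0
  'ate' -> 0
  'ate' -> 0
  'her' -> 2
  'the' -> 3
  'sat' -> 4
  'the' -> 3

Encoded: [4, 0, 0, 0, 2, 3, 4, 3]


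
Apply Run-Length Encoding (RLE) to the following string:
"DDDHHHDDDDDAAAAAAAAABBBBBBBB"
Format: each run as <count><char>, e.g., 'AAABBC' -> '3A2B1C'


Scanning runs left to right:
  i=0: run of 'D' x 3 -> '3D'
  i=3: run of 'H' x 3 -> '3H'
  i=6: run of 'D' x 5 -> '5D'
  i=11: run of 'A' x 9 -> '9A'
  i=20: run of 'B' x 8 -> '8B'

RLE = 3D3H5D9A8B


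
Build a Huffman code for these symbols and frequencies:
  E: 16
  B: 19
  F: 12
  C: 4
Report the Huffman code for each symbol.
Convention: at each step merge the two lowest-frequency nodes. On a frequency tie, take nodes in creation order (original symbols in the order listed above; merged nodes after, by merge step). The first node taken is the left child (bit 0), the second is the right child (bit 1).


Huffman tree construction:
Step 1: Merge C(4) + F(12) = 16
Step 2: Merge E(16) + (C+F)(16) = 32
Step 3: Merge B(19) + (E+(C+F))(32) = 51
Read each symbol's code off the tree from the root (left child = 0, right child = 1).

Codes:
  E: 10 (length 2)
  B: 0 (length 1)
  F: 111 (length 3)
  C: 110 (length 3)
Average code length: 99/51 = 1.9412 bits/symbol
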